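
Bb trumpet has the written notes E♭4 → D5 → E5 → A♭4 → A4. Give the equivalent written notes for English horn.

First find concert pitch: the Bb trumpet sounds a major second below written, so E♭4 D5 E5 A♭4 A4 sounds Db4 C5 D5 Gb4 G4.
Then write for English horn: it sounds a perfect fifth below written, so the part must be a perfect fifth above concert.
Db4 → Ab4
C5 → G5
D5 → A5
Gb4 → Db5
G4 → D5

Ab4 G5 A5 Db5 D5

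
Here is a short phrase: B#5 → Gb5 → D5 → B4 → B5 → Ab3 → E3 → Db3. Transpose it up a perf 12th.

F##7 Db7 A6 F#6 F#7 Eb5 B4 Ab4

B#5 gives F##7
Gb5 gives Db7
D5 gives A6
B4 gives F#6
B5 gives F#7
Ab3 gives Eb5
E3 gives B4
Db3 gives Ab4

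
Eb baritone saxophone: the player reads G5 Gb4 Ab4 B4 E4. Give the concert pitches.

Bb3 Bbb2 Cb3 D3 G2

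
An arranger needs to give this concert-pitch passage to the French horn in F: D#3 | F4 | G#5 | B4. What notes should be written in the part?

Written C4 sounds as F3 on the French horn in F, so concert pitches are written a perfect fifth up.
D#3 to A#3
F4 to C5
G#5 to D#6
B4 to F#5

A#3 C5 D#6 F#5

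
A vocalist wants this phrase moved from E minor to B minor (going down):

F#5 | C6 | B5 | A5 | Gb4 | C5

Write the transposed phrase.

C#5 G5 F#5 E5 Db4 G4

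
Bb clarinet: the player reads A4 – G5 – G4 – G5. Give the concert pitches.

G4 F5 F4 F5

Written C4 on the Bb clarinet sounds as Bb3, a major second lower; apply that shift to every note.
A4 → G4
G5 → F5
G4 → F4
G5 → F5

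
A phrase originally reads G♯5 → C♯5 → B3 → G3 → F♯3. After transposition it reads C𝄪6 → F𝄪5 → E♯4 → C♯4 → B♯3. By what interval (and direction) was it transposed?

Take the first pair: G#5 → C##6. G to C spans 4 letter names, so the interval is some kind of fourth.
G#5 to C##6 is 6 semitones, which makes it an augmented fourth; the second version is higher, so the direction is up.
Checking another pair — F#3 → B#3 — gives the same interval.

up an augmented fourth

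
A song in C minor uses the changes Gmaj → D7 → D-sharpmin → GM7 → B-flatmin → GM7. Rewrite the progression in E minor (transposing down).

Bmaj F#7 F##min BM7 Dmin BM7

C minor down to E minor is a minor sixth; each chord root moves by that interval while the quality stays the same.
Gmaj: root G down a minor sixth → B, giving Bmaj.
D7: root D down a minor sixth → F#, giving F#7.
D-sharpmin: root D-sharp down a minor sixth → F##, giving F##min.
GM7: root G down a minor sixth → B, giving BM7.
B-flatmin: root B-flat down a minor sixth → D, giving Dmin.
GM7: root G down a minor sixth → B, giving BM7.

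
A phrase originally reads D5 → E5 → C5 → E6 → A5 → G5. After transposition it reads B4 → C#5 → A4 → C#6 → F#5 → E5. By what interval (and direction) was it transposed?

down a minor third

Take the first pair: D5 → B4. D to B spans 3 letter names, so the interval is some kind of third.
B4 to D5 is 3 semitones, which makes it a minor third; the second version is lower, so the direction is down.
Checking another pair — G5 → E5 — gives the same interval.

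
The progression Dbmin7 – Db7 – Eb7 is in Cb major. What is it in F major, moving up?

Cb major up to F major is an augmented fourth; each chord root moves by that interval while the quality stays the same.
Dbmin7: root Db up an augmented fourth → G, giving Gmin7.
Db7: root Db up an augmented fourth → G, giving G7.
Eb7: root Eb up an augmented fourth → A, giving A7.

Gmin7 G7 A7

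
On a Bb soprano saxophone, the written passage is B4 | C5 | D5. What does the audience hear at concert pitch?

A4 Bb4 C5

Written C4 on the Bb soprano saxophone sounds as Bb3, a major second lower; apply that shift to every note.
B4 to A4
C5 to Bb4
D5 to C5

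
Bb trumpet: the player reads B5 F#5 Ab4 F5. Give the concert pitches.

A5 E5 Gb4 Eb5

The Bb trumpet sounds a major second below written, so transpose each written note down a major second.
B5 gives A5
F#5 gives E5
Ab4 gives Gb4
F5 gives Eb5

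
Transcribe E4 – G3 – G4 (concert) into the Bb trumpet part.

F#4 A3 A4

Written C4 sounds as Bb3 on the Bb trumpet, so concert pitches are written a major second up.
E4 → F#4
G3 → A3
G4 → A4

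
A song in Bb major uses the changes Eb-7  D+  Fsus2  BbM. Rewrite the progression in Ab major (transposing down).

Bb major down to Ab major is a major second; each chord root moves by that interval while the quality stays the same.
Eb-7: root Eb down a major second → Db, giving Db-7.
D+: root D down a major second → C, giving C+.
Fsus2: root F down a major second → Eb, giving Ebsus2.
BbM: root Bb down a major second → Ab, giving AbM.

Db-7 C+ Ebsus2 AbM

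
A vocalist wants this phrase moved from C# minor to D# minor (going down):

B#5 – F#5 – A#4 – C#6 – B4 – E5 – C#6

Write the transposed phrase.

C##5 G#4 B#3 D#5 C#4 F#4 D#5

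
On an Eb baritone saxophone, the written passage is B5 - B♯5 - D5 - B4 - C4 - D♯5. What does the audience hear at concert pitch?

The Eb baritone saxophone sounds a major thirteenth below written, so transpose each written note down a major thirteenth.
B5 gives D4
B#5 gives D#4
D5 gives F3
B4 gives D3
C4 gives Eb2
D#5 gives F#3

D4 D#4 F3 D3 Eb2 F#3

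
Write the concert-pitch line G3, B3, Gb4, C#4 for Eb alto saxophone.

E4 G#4 Eb5 A#4

The Eb alto saxophone sounds a major sixth below written, so the written part must be a major sixth above concert — transpose each note up.
G3 gives E4
B3 gives G#4
Gb4 gives Eb5
C#4 gives A#4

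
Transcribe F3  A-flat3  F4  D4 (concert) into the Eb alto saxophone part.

Written C4 sounds as Eb3 on the Eb alto saxophone, so concert pitches are written a major sixth up.
F3 to D4
Ab3 to F4
F4 to D5
D4 to B4

D4 F4 D5 B4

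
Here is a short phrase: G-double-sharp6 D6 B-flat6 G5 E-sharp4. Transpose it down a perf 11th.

D##5 A4 F5 D4 B#2

G##6: an eleventh down reaches D, and 17 semitones makes it D##5.
D6 down a perfect eleventh is A4.
Bb6 down a perfect eleventh is F5.
G5: an eleventh down reaches D, and 17 semitones makes it D4.
E#4: an eleventh down reaches B, and 17 semitones makes it B#2.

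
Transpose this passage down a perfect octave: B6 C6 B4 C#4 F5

B5 C5 B3 C#3 F4

B6: an octave down reaches B, and 12 semitones makes it B5.
C6 down a perfect octave is C5.
B4 down a perfect octave is B3.
A perfect octave down from C#4 gives C#3.
F5: an octave down reaches F, and 12 semitones makes it F4.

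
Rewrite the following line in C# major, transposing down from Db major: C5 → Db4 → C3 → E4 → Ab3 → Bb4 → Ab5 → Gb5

B#4 C#4 B#2 D##4 G#3 A#4 G#5 F#5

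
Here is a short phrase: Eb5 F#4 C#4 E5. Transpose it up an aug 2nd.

F#5 G##4 D##4 F##5

Eb5: a second up reaches F, and 3 semitones makes it F#5.
An augmented second up from F#4 gives G##4.
C#4: a second up reaches D, and 3 semitones makes it D##4.
E5: a second up reaches F, and 3 semitones makes it F##5.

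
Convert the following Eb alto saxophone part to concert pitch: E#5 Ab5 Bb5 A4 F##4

G#4 Cb5 Db5 C4 A#3

The Eb alto saxophone sounds a major sixth below written, so transpose each written note down a major sixth.
E#5 to G#4
Ab5 to Cb5
Bb5 to Db5
A4 to C4
F##4 to A#3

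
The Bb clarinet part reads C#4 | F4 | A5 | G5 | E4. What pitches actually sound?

B3 Eb4 G5 F5 D4

The Bb clarinet sounds a major second below written, so transpose each written note down a major second.
C#4 → B3
F4 → Eb4
A5 → G5
G5 → F5
E4 → D4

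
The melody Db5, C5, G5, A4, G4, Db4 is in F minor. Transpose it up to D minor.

F minor to D minor up is a major sixth, so every note moves up by that interval.
Db5 → Bb5
C5 → A5
G5 → E6
A4 → F#5
G4 → E5
Db4 → Bb4

Bb5 A5 E6 F#5 E5 Bb4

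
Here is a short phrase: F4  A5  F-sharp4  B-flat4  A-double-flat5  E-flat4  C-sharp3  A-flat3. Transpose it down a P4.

F4 gives C4
A5 gives E5
F#4 gives C#4
Bb4 gives F4
Abb5 gives Ebb5
Eb4 gives Bb3
C#3 gives G#2
Ab3 gives Eb3

C4 E5 C#4 F4 Ebb5 Bb3 G#2 Eb3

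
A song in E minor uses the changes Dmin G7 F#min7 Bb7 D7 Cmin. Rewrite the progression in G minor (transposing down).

E minor down to G minor is a major sixth; each chord root moves by that interval while the quality stays the same.
Dmin: root D down a major sixth → F, giving Fmin.
G7: root G down a major sixth → Bb, giving Bb7.
F#min7: root F# down a major sixth → A, giving Amin7.
Bb7: root Bb down a major sixth → Db, giving Db7.
D7: root D down a major sixth → F, giving F7.
Cmin: root C down a major sixth → Eb, giving Ebmin.

Fmin Bb7 Amin7 Db7 F7 Ebmin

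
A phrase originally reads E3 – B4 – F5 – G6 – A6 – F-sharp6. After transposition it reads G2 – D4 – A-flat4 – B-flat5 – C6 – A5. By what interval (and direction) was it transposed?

down a major sixth

From E3 to G2 is 6 letter names — a sixth of some quality.
G2 to E3 is 9 semitones, which makes it a major sixth; the second version is lower, so the direction is down.
Checking another pair — F#6 → A5 — gives the same interval.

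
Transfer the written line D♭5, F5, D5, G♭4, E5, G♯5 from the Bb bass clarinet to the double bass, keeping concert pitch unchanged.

Cb5 Eb5 C5 Fb4 D5 F#5

First find concert pitch: the Bb bass clarinet sounds a major ninth below written, so D♭5 F5 D5 G♭4 E5 G♯5 sounds Cb4 Eb4 C4 Fb3 D4 F#4.
Then write for double bass: it sounds a perfect octave below written, so the part must be a perfect octave above concert.
Cb4 → Cb5
Eb4 → Eb5
C4 → C5
Fb3 → Fb4
D4 → D5
F#4 → F#5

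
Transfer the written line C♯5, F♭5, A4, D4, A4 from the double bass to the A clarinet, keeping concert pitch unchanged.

E4 Abb4 C4 F3 C4

First find concert pitch: the double bass sounds a perfect octave below written, so C♯5 F♭5 A4 D4 A4 sounds C#4 Fb4 A3 D3 A3.
Then write for A clarinet: it sounds a minor third below written, so the part must be a minor third above concert.
C#4 → E4
Fb4 → Abb4
A3 → C4
D3 → F3
A3 → C4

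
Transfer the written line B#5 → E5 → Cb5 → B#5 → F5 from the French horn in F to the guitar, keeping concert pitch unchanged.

E#6 A5 Fb5 E#6 Bb5

First find concert pitch: the French horn in F sounds a perfect fifth below written, so B#5 E5 Cb5 B#5 F5 sounds E#5 A4 Fb4 E#5 Bb4.
Then write for guitar: it sounds a perfect octave below written, so the part must be a perfect octave above concert.
E#5 → E#6
A4 → A5
Fb4 → Fb5
E#5 → E#6
Bb4 → Bb5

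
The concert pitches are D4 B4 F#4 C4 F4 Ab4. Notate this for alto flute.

G4 E5 B4 F4 Bb4 Db5

The alto flute sounds a perfect fourth below written, so the written part must be a perfect fourth above concert — transpose each note up.
D4 → G4
B4 → E5
F#4 → B4
C4 → F4
F4 → Bb4
Ab4 → Db5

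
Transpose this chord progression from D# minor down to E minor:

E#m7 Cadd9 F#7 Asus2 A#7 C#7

F#m7 Dbadd9 G7 Bbsus2 B7 D7

D# minor down to E minor is a major seventh; each chord root moves by that interval while the quality stays the same.
E#m7: root E# down a major seventh → F#, giving F#m7.
Cadd9: root C down a major seventh → Db, giving Dbadd9.
F#7: root F# down a major seventh → G, giving G7.
Asus2: root A down a major seventh → Bb, giving Bbsus2.
A#7: root A# down a major seventh → B, giving B7.
C#7: root C# down a major seventh → D, giving D7.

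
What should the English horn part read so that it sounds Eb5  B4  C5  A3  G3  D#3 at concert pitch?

Bb5 F#5 G5 E4 D4 A#3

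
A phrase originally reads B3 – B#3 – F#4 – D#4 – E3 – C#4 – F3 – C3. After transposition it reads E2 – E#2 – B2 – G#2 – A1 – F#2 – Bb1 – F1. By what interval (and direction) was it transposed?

down a perfect twelfth

From B3 to E2 is 12 letter names — a twelfth of some quality.
E2 to B3 is 19 semitones, which makes it a perfect twelfth; the second version is lower, so the direction is down.
Checking another pair — C3 → F1 — gives the same interval.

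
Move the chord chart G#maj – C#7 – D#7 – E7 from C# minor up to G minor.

Dmaj G7 A7 Bb7

C# minor up to G minor is a diminished fifth; each chord root moves by that interval while the quality stays the same.
G#maj: root G# up a diminished fifth → D, giving Dmaj.
C#7: root C# up a diminished fifth → G, giving G7.
D#7: root D# up a diminished fifth → A, giving A7.
E7: root E up a diminished fifth → Bb, giving Bb7.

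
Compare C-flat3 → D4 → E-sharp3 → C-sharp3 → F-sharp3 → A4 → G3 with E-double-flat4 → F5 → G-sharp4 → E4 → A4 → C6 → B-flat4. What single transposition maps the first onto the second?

Take the first pair: Cb3 → Ebb4. C to E spans 10 letter names, so the interval is some kind of tenth.
Cb3 to Ebb4 is 15 semitones, which makes it a minor tenth; the second version is higher, so the direction is up.
Checking another pair — G3 → Bb4 — gives the same interval.

up a minor tenth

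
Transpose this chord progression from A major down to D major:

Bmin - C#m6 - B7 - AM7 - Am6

A major down to D major is a perfect fifth; each chord root moves by that interval while the quality stays the same.
Bmin: root B down a perfect fifth → E, giving Emin.
C#m6: root C# down a perfect fifth → F#, giving F#m6.
B7: root B down a perfect fifth → E, giving E7.
AM7: root A down a perfect fifth → D, giving DM7.
Am6: root A down a perfect fifth → D, giving Dm6.

Emin F#m6 E7 DM7 Dm6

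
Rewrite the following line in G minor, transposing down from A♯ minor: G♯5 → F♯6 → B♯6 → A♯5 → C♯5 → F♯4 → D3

F5 Eb6 A6 G5 Bb4 Eb4 Cb3

From A♯ down to G is an augmented second; apply that to each pitch.
G#5 -> F5
F#6 -> Eb6
B#6 -> A6
A#5 -> G5
C#5 -> Bb4
F#4 -> Eb4
D3 -> Cb3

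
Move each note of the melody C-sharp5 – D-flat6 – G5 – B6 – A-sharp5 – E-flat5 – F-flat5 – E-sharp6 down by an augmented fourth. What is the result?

G4 Abb5 Db5 F6 E5 Bbb4 Cbb5 B5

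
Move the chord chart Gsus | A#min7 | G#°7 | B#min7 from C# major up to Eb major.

C# major up to Eb major is a diminished third; each chord root moves by that interval while the quality stays the same.
Gsus: root G up a diminished third → Bbb, giving Bbbsus.
A#min7: root A# up a diminished third → C, giving Cmin7.
G#°7: root G# up a diminished third → Bb, giving Bb°7.
B#min7: root B# up a diminished third → D, giving Dmin7.

Bbbsus Cmin7 Bb°7 Dmin7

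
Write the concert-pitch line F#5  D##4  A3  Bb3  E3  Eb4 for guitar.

F#6 D##5 A4 Bb4 E4 Eb5

The guitar sounds a perfect octave below written, so the written part must be a perfect octave above concert — transpose each note up.
F#5 becomes F#6
D##4 becomes D##5
A3 becomes A4
Bb3 becomes Bb4
E3 becomes E4
Eb4 becomes Eb5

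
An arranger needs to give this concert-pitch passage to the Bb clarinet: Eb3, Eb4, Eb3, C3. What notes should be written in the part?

F3 F4 F3 D3

The Bb clarinet sounds a major second below written, so the written part must be a major second above concert — transpose each note up.
Eb3 -> F3
Eb4 -> F4
Eb3 -> F3
C3 -> D3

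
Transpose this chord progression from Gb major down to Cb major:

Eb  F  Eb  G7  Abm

Ab Bb Ab C7 Dbm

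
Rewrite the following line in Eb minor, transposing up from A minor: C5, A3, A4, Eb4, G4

Gb5 Eb4 Eb5 Bbb4 Db5

A minor to Eb minor up is a diminished fifth, so every note moves up by that interval.
C5 to Gb5
A3 to Eb4
A4 to Eb5
Eb4 to Bbb4
G4 to Db5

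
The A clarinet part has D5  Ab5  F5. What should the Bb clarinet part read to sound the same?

C#5 G5 E5

First find concert pitch: the A clarinet sounds a minor third below written, so D5 Ab5 F5 sounds B4 F5 D5.
Then write for Bb clarinet: it sounds a major second below written, so the part must be a major second above concert.
B4 → C#5
F5 → G5
D5 → E5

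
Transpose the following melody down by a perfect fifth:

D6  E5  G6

G5 A4 C6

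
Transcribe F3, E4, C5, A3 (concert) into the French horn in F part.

The French horn in F sounds a perfect fifth below written, so the written part must be a perfect fifth above concert — transpose each note up.
F3 gives C4
E4 gives B4
C5 gives G5
A3 gives E4

C4 B4 G5 E4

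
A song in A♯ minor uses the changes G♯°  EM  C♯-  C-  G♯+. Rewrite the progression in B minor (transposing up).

A♯ minor up to B minor is a minor second; each chord root moves by that interval while the quality stays the same.
G♯°: root G♯ up a minor second → A, giving A°.
EM: root E up a minor second → F, giving FM.
C♯-: root C♯ up a minor second → D, giving D-.
C-: root C up a minor second → Db, giving Db-.
G♯+: root G♯ up a minor second → A, giving A+.

A° FM D- Db- A+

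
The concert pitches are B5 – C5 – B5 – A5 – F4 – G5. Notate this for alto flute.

E6 F5 E6 D6 Bb4 C6

The alto flute sounds a perfect fourth below written, so the written part must be a perfect fourth above concert — transpose each note up.
B5 → E6
C5 → F5
B5 → E6
A5 → D6
F4 → Bb4
G5 → C6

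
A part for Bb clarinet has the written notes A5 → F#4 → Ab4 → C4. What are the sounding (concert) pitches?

The Bb clarinet sounds a major second below written, so transpose each written note down a major second.
A5 gives G5
F#4 gives E4
Ab4 gives Gb4
C4 gives Bb3

G5 E4 Gb4 Bb3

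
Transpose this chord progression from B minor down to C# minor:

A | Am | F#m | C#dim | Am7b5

B Bm G#m D#dim Bm7b5

B minor down to C# minor is a minor seventh; each chord root moves by that interval while the quality stays the same.
A: root A down a minor seventh → B, giving B.
Am: root A down a minor seventh → B, giving Bm.
F#m: root F# down a minor seventh → G#, giving G#m.
C#dim: root C# down a minor seventh → D#, giving D#dim.
Am7b5: root A down a minor seventh → B, giving Bm7b5.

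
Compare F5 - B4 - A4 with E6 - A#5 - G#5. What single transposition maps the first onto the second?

up a major seventh

From F5 to E6 is 7 letter names — a seventh of some quality.
F5 to E6 is 11 semitones, which makes it a major seventh; the second version is higher, so the direction is up.
Checking another pair — A4 → G#5 — gives the same interval.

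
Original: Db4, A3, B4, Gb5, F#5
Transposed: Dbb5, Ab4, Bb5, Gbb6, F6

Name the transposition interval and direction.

up a diminished octave

From Db4 to Dbb5 is 8 letter names — an octave of some quality.
Db4 to Dbb5 is 11 semitones, which makes it a diminished octave; the second version is higher, so the direction is up.
Checking another pair — F#5 → F6 — gives the same interval.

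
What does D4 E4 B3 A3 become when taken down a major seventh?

Eb3 F3 C3 Bb2

D4 to Eb3
E4 to F3
B3 to C3
A3 to Bb2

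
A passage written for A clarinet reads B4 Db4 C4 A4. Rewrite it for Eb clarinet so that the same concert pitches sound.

E#4 G3 F#3 D#4

First find concert pitch: the A clarinet sounds a minor third below written, so B4 Db4 C4 A4 sounds G#4 Bb3 A3 F#4.
Then write for Eb clarinet: it sounds a minor third above written, so the part must be a minor third below concert.
G#4 → E#4
Bb3 → G3
A3 → F#3
F#4 → D#4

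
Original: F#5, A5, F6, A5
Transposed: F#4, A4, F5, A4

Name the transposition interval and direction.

down a perfect octave

From F#5 to F#4 is 8 letter names — an octave of some quality.
F#4 to F#5 is 12 semitones, which makes it a perfect octave; the second version is lower, so the direction is down.
Checking another pair — A5 → A4 — gives the same interval.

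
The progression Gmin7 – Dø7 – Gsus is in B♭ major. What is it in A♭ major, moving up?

Fmin7 Cø7 Fsus

B♭ major up to A♭ major is a minor seventh; each chord root moves by that interval while the quality stays the same.
Gmin7: root G up a minor seventh → F, giving Fmin7.
Dø7: root D up a minor seventh → C, giving Cø7.
Gsus: root G up a minor seventh → F, giving Fsus.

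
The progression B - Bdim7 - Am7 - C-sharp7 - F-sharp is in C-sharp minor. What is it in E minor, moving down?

C-sharp minor down to E minor is a major sixth; each chord root moves by that interval while the quality stays the same.
B: root B down a major sixth → D, giving D.
Bdim7: root B down a major sixth → D, giving Ddim7.
Am7: root A down a major sixth → C, giving Cm7.
C-sharp7: root C-sharp down a major sixth → E, giving E7.
F-sharp: root F-sharp down a major sixth → A, giving A.

D Ddim7 Cm7 E7 A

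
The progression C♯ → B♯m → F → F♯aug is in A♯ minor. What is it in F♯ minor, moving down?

A G#m Db Daug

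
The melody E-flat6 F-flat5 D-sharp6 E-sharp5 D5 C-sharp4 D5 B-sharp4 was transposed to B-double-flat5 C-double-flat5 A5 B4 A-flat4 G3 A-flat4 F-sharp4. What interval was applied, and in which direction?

From Eb6 to Bbb5 is 4 letter names — a fourth of some quality.
Bbb5 to Eb6 is 6 semitones, which makes it an augmented fourth; the second version is lower, so the direction is down.
Checking another pair — B#4 → F#4 — gives the same interval.

down an augmented fourth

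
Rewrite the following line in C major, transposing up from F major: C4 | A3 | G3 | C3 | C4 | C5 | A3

From F up to C is a perfect fifth; apply that to each pitch.
C4 -> G4
A3 -> E4
G3 -> D4
C3 -> G3
C4 -> G4
C5 -> G5
A3 -> E4

G4 E4 D4 G3 G4 G5 E4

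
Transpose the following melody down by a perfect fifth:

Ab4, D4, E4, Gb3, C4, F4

Db4 G3 A3 Cb3 F3 Bb3

Ab4 -> Db4
D4 -> G3
E4 -> A3
Gb3 -> Cb3
C4 -> F3
F4 -> Bb3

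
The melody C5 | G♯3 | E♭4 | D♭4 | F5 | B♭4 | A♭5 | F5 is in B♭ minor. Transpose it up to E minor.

F#5 C##4 A4 G4 B5 E5 D6 B5

From B♭ up to E is an augmented fourth; apply that to each pitch.
C5 becomes F#5
G#3 becomes C##4
Eb4 becomes A4
Db4 becomes G4
F5 becomes B5
Bb4 becomes E5
Ab5 becomes D6
F5 becomes B5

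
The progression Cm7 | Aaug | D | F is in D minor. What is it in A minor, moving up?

D minor up to A minor is a perfect fifth; each chord root moves by that interval while the quality stays the same.
Cm7: root C up a perfect fifth → G, giving Gm7.
Aaug: root A up a perfect fifth → E, giving Eaug.
D: root D up a perfect fifth → A, giving A.
F: root F up a perfect fifth → C, giving C.

Gm7 Eaug A C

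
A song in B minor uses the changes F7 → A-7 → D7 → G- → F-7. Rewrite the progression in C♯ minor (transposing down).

B minor down to C♯ minor is a minor seventh; each chord root moves by that interval while the quality stays the same.
F7: root F down a minor seventh → G, giving G7.
A-7: root A down a minor seventh → B, giving B-7.
D7: root D down a minor seventh → E, giving E7.
G-: root G down a minor seventh → A, giving A-.
F-7: root F down a minor seventh → G, giving G-7.

G7 B-7 E7 A- G-7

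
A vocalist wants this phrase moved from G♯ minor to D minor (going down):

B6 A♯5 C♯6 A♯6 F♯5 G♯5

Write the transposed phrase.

F6 E5 G5 E6 C5 D5

From G♯ down to D is an augmented fourth; apply that to each pitch.
B6 becomes F6
A#5 becomes E5
C#6 becomes G5
A#6 becomes E6
F#5 becomes C5
G#5 becomes D5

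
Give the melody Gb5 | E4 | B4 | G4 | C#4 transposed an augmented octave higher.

G6 E#5 B#5 G#5 C##5

Gb5: an octave up reaches G, and 13 semitones makes it G6.
E4: an octave up reaches E, and 13 semitones makes it E#5.
An augmented octave up from B4 gives B#5.
G4 up an augmented octave is G#5.
C#4: an octave up reaches C, and 13 semitones makes it C##5.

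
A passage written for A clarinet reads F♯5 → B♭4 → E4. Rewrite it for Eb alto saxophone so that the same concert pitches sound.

B#5 E5 A#4

First find concert pitch: the A clarinet sounds a minor third below written, so F♯5 B♭4 E4 sounds D#5 G4 C#4.
Then write for Eb alto saxophone: it sounds a major sixth below written, so the part must be a major sixth above concert.
D#5 → B#5
G4 → E5
C#4 → A#4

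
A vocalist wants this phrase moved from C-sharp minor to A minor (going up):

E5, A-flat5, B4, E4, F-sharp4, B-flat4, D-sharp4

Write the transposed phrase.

C-sharp minor to A minor up is a minor sixth, so every note moves up by that interval.
E5 → C6
Ab5 → Fb6
B4 → G5
E4 → C5
F#4 → D5
Bb4 → Gb5
D#4 → B4

C6 Fb6 G5 C5 D5 Gb5 B4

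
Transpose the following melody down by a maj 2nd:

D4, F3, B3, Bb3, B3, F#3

C4 Eb3 A3 Ab3 A3 E3

A major second down from D4 gives C4.
F3: a second down reaches E, and 2 semitones makes it Eb3.
B3 down a major second is A3.
Bb3: a second down reaches A, and 2 semitones makes it Ab3.
A major second down from B3 gives A3.
F#3 down a major second is E3.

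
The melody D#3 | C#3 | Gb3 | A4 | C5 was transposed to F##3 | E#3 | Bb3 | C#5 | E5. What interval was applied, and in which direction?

up a major third

From D#3 to F##3 is 3 letter names — a third of some quality.
D#3 to F##3 is 4 semitones, which makes it a major third; the second version is higher, so the direction is up.
Checking another pair — C5 → E5 — gives the same interval.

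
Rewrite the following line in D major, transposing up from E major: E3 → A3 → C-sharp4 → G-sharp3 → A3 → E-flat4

E major to D major up is a minor seventh, so every note moves up by that interval.
E3 becomes D4
A3 becomes G4
C#4 becomes B4
G#3 becomes F#4
A3 becomes G4
Eb4 becomes Db5

D4 G4 B4 F#4 G4 Db5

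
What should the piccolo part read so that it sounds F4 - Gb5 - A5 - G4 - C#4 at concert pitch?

The piccolo sounds a perfect octave above written, so the written part must be a perfect octave below concert — transpose each note down.
F4 gives F3
Gb5 gives Gb4
A5 gives A4
G4 gives G3
C#4 gives C#3

F3 Gb4 A4 G3 C#3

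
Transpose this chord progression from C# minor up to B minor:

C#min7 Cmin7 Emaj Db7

Bmin7 Bbmin7 Dmaj Cb7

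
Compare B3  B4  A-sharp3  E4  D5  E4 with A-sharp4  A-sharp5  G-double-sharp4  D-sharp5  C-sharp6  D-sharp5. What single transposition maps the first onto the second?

up a major seventh

Take the first pair: B3 → A#4. B to A spans 7 letter names, so the interval is some kind of seventh.
B3 to A#4 is 11 semitones, which makes it a major seventh; the second version is higher, so the direction is up.
Checking another pair — E4 → D#5 — gives the same interval.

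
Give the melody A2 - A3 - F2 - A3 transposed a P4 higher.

D3 D4 Bb2 D4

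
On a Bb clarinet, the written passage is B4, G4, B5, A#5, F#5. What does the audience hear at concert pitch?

A4 F4 A5 G#5 E5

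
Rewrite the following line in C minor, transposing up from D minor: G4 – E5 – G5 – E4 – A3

F5 D6 F6 D5 G4

From D up to C is a minor seventh; apply that to each pitch.
G4 to F5
E5 to D6
G5 to F6
E4 to D5
A3 to G4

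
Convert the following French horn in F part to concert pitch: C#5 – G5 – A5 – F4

F#4 C5 D5 Bb3

The French horn in F sounds a perfect fifth below written, so transpose each written note down a perfect fifth.
C#5 to F#4
G5 to C5
A5 to D5
F4 to Bb3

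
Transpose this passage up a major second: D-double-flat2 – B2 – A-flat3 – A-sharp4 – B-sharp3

Dbb2 becomes Ebb2
B2 becomes C#3
Ab3 becomes Bb3
A#4 becomes B#4
B#3 becomes C##4

Ebb2 C#3 Bb3 B#4 C##4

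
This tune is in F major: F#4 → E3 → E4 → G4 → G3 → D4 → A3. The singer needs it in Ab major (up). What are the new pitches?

F major to Ab major up is a minor third, so every note moves up by that interval.
F#4 becomes A4
E3 becomes G3
E4 becomes G4
G4 becomes Bb4
G3 becomes Bb3
D4 becomes F4
A3 becomes C4

A4 G3 G4 Bb4 Bb3 F4 C4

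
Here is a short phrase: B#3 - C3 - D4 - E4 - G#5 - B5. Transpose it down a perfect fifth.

B#3 gives E#3
C3 gives F2
D4 gives G3
E4 gives A3
G#5 gives C#5
B5 gives E5

E#3 F2 G3 A3 C#5 E5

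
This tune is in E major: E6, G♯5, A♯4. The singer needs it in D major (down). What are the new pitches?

E major to D major down is a major second, so every note moves down by that interval.
E6 to D6
G#5 to F#5
A#4 to G#4

D6 F#5 G#4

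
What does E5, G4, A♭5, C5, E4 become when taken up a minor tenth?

G6 Bb5 Cb7 Eb6 G5

E5 becomes G6
G4 becomes Bb5
Ab5 becomes Cb7
C5 becomes Eb6
E4 becomes G5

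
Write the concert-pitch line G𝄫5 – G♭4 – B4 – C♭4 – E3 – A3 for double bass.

Gbb6 Gb5 B5 Cb5 E4 A4

The double bass sounds a perfect octave below written, so the written part must be a perfect octave above concert — transpose each note up.
Gbb5 gives Gbb6
Gb4 gives Gb5
B4 gives B5
Cb4 gives Cb5
E3 gives E4
A3 gives A4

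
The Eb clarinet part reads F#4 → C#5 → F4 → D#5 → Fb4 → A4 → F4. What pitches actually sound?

Written C4 on the Eb clarinet sounds as Eb4, a minor third higher; apply that shift to every note.
F#4 -> A4
C#5 -> E5
F4 -> Ab4
D#5 -> F#5
Fb4 -> Abb4
A4 -> C5
F4 -> Ab4

A4 E5 Ab4 F#5 Abb4 C5 Ab4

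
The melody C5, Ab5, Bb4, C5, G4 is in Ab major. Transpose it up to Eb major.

From Ab up to Eb is a perfect fifth; apply that to each pitch.
C5 → G5
Ab5 → Eb6
Bb4 → F5
C5 → G5
G4 → D5

G5 Eb6 F5 G5 D5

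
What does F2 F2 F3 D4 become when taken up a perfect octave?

F2: an octave up reaches F, and 12 semitones makes it F3.
F2: an octave up reaches F, and 12 semitones makes it F3.
A perfect octave up from F3 gives F4.
D4 up a perfect octave is D5.

F3 F3 F4 D5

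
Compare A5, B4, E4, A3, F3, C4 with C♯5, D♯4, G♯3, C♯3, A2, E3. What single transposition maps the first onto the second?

Take the first pair: A5 → C#5. A to C spans 6 letter names, so the interval is some kind of sixth.
C#5 to A5 is 8 semitones, which makes it a minor sixth; the second version is lower, so the direction is down.
Checking another pair — C4 → E3 — gives the same interval.

down a minor sixth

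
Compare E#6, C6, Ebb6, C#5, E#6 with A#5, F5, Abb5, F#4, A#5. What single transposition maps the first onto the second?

down a perfect fifth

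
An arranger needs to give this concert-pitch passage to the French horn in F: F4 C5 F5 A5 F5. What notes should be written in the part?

C5 G5 C6 E6 C6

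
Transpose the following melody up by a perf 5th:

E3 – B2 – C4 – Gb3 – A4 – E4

E3 to B3
B2 to F#3
C4 to G4
Gb3 to Db4
A4 to E5
E4 to B4

B3 F#3 G4 Db4 E5 B4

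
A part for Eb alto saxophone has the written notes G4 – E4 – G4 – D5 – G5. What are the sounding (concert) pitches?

Bb3 G3 Bb3 F4 Bb4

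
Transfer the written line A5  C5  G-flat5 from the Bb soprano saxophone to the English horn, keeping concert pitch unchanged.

D6 F5 Cb6

First find concert pitch: the Bb soprano saxophone sounds a major second below written, so A5 C5 G-flat5 sounds G5 Bb4 Fb5.
Then write for English horn: it sounds a perfect fifth below written, so the part must be a perfect fifth above concert.
G5 → D6
Bb4 → F5
Fb5 → Cb6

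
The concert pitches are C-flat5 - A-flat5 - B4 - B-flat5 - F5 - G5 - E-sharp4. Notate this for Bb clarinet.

Db5 Bb5 C#5 C6 G5 A5 F##4

The Bb clarinet sounds a major second below written, so the written part must be a major second above concert — transpose each note up.
Cb5 becomes Db5
Ab5 becomes Bb5
B4 becomes C#5
Bb5 becomes C6
F5 becomes G5
G5 becomes A5
E#4 becomes F##4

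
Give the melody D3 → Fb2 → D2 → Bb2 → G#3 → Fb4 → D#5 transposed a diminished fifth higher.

Ab3 Cbb3 Ab2 Fb3 D4 Cbb5 A5

A diminished fifth up from D3 gives Ab3.
A diminished fifth up from Fb2 gives Cbb3.
D2: a fifth up reaches A, and 6 semitones makes it Ab2.
Bb2: a fifth up reaches F, and 6 semitones makes it Fb3.
G#3 up a diminished fifth is D4.
Fb4 up a diminished fifth is Cbb5.
D#5 up a diminished fifth is A5.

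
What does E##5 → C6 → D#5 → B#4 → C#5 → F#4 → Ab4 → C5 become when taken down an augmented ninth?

An augmented ninth down from E##5 gives D#4.
C6 down an augmented ninth is Bbb4.
D#5 down an augmented ninth is C4.
B#4: a ninth down reaches A, and 15 semitones makes it A3.
C#5: a ninth down reaches B, and 15 semitones makes it Bb3.
An augmented ninth down from F#4 gives Eb3.
Ab4: a ninth down reaches G, and 15 semitones makes it Gbb3.
C5 down an augmented ninth is Bbb3.

D#4 Bbb4 C4 A3 Bb3 Eb3 Gbb3 Bbb3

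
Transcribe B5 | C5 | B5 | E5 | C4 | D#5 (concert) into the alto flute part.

E6 F5 E6 A5 F4 G#5

The alto flute sounds a perfect fourth below written, so the written part must be a perfect fourth above concert — transpose each note up.
B5 gives E6
C5 gives F5
B5 gives E6
E5 gives A5
C4 gives F4
D#5 gives G#5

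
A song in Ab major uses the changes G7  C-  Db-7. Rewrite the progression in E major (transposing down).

D#7 G#- A-7

Ab major down to E major is a diminished fourth; each chord root moves by that interval while the quality stays the same.
G7: root G down a diminished fourth → D#, giving D#7.
C-: root C down a diminished fourth → G#, giving G#-.
Db-7: root Db down a diminished fourth → A, giving A-7.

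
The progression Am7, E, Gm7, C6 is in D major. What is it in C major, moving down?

Gm7 D Fm7 Bb6

D major down to C major is a major second; each chord root moves by that interval while the quality stays the same.
Am7: root A down a major second → G, giving Gm7.
E: root E down a major second → D, giving D.
Gm7: root G down a major second → F, giving Fm7.
C6: root C down a major second → Bb, giving Bb6.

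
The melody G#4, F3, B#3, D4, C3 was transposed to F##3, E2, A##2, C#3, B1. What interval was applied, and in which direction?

Take the first pair: G#4 → F##3. G to F spans 9 letter names, so the interval is some kind of ninth.
F##3 to G#4 is 13 semitones, which makes it a minor ninth; the second version is lower, so the direction is down.
Checking another pair — C3 → B1 — gives the same interval.

down a minor ninth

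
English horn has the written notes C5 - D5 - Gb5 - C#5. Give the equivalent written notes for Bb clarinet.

G4 A4 Db5 G#4

First find concert pitch: the English horn sounds a perfect fifth below written, so C5 D5 Gb5 C#5 sounds F4 G4 Cb5 F#4.
Then write for Bb clarinet: it sounds a major second below written, so the part must be a major second above concert.
F4 → G4
G4 → A4
Cb5 → Db5
F#4 → G#4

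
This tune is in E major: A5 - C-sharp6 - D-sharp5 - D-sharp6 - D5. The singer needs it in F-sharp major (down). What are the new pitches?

B4 D#5 E#4 E#5 E4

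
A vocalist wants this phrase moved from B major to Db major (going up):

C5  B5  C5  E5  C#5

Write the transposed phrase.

Ebb5 Db6 Ebb5 Gb5 Eb5

From B up to Db is a diminished third; apply that to each pitch.
C5 to Ebb5
B5 to Db6
C5 to Ebb5
E5 to Gb5
C#5 to Eb5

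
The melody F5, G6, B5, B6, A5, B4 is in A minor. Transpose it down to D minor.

Bb4 C6 E5 E6 D5 E4

A minor to D minor down is a perfect fifth, so every note moves down by that interval.
F5 → Bb4
G6 → C6
B5 → E5
B6 → E6
A5 → D5
B4 → E4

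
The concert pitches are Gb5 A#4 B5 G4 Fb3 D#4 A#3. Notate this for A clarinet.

The A clarinet sounds a minor third below written, so the written part must be a minor third above concert — transpose each note up.
Gb5 becomes Bbb5
A#4 becomes C#5
B5 becomes D6
G4 becomes Bb4
Fb3 becomes Abb3
D#4 becomes F#4
A#3 becomes C#4

Bbb5 C#5 D6 Bb4 Abb3 F#4 C#4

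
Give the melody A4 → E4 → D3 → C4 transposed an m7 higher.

G5 D5 C4 Bb4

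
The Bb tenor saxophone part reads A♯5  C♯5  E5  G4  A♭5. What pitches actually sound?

Written C4 on the Bb tenor saxophone sounds as Bb2, a major ninth lower; apply that shift to every note.
A#5 → G#4
C#5 → B3
E5 → D4
G4 → F3
Ab5 → Gb4

G#4 B3 D4 F3 Gb4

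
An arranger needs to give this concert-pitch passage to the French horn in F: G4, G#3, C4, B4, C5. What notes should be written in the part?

D5 D#4 G4 F#5 G5

The French horn in F sounds a perfect fifth below written, so the written part must be a perfect fifth above concert — transpose each note up.
G4 → D5
G#3 → D#4
C4 → G4
B4 → F#5
C5 → G5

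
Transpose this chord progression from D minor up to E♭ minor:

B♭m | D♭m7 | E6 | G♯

Cbm Ebbm7 F6 A

D minor up to E♭ minor is a minor second; each chord root moves by that interval while the quality stays the same.
B♭m: root B♭ up a minor second → Cb, giving Cbm.
D♭m7: root D♭ up a minor second → Ebb, giving Ebbm7.
E6: root E up a minor second → F, giving F6.
G♯: root G♯ up a minor second → A, giving A.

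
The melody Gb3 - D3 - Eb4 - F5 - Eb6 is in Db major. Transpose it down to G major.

C3 G#2 A3 B4 A5

From Db down to G is a diminished fifth; apply that to each pitch.
Gb3 -> C3
D3 -> G#2
Eb4 -> A3
F5 -> B4
Eb6 -> A5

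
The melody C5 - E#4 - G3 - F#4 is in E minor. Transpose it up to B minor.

G5 B#4 D4 C#5

From E up to B is a perfect fifth; apply that to each pitch.
C5 to G5
E#4 to B#4
G3 to D4
F#4 to C#5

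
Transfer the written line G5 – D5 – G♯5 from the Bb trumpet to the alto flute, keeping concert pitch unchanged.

Bb5 F5 B5

First find concert pitch: the Bb trumpet sounds a major second below written, so G5 D5 G♯5 sounds F5 C5 F#5.
Then write for alto flute: it sounds a perfect fourth below written, so the part must be a perfect fourth above concert.
F5 → Bb5
C5 → F5
F#5 → B5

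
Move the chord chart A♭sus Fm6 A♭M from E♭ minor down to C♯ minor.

F#sus D#m6 F#M

E♭ minor down to C♯ minor is a diminished third; each chord root moves by that interval while the quality stays the same.
A♭sus: root A♭ down a diminished third → F#, giving F#sus.
Fm6: root F down a diminished third → D#, giving D#m6.
A♭M: root A♭ down a diminished third → F#, giving F#M.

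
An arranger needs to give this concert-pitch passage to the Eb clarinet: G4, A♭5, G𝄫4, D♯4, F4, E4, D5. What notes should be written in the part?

E4 F5 Ebb4 B#3 D4 C#4 B4

Written C4 sounds as Eb4 on the Eb clarinet, so concert pitches are written a minor third down.
G4 becomes E4
Ab5 becomes F5
Gbb4 becomes Ebb4
D#4 becomes B#3
F4 becomes D4
E4 becomes C#4
D5 becomes B4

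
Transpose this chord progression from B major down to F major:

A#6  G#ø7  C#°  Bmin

E6 Dø7 G° Fmin

B major down to F major is an augmented fourth; each chord root moves by that interval while the quality stays the same.
A#6: root A# down an augmented fourth → E, giving E6.
G#ø7: root G# down an augmented fourth → D, giving Dø7.
C#°: root C# down an augmented fourth → G, giving G°.
Bmin: root B down an augmented fourth → F, giving Fmin.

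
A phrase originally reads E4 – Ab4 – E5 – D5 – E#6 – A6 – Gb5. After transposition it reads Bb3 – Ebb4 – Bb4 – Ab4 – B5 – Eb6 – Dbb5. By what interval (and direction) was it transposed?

down an augmented fourth

From E4 to Bb3 is 4 letter names — a fourth of some quality.
Bb3 to E4 is 6 semitones, which makes it an augmented fourth; the second version is lower, so the direction is down.
Checking another pair — Gb5 → Dbb5 — gives the same interval.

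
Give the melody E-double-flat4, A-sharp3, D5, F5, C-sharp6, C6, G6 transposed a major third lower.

Cbb4 F#3 Bb4 Db5 A5 Ab5 Eb6

A major third down from Ebb4 gives Cbb4.
A#3: a third down reaches F, and 4 semitones makes it F#3.
D5 down a major third is Bb4.
F5 down a major third is Db5.
A major third down from C#6 gives A5.
A major third down from C6 gives Ab5.
G6: a third down reaches E, and 4 semitones makes it Eb6.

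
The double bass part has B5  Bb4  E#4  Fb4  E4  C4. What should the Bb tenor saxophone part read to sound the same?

First find concert pitch: the double bass sounds a perfect octave below written, so B5 Bb4 E#4 Fb4 E4 C4 sounds B4 Bb3 E#3 Fb3 E3 C3.
Then write for Bb tenor saxophone: it sounds a major ninth below written, so the part must be a major ninth above concert.
B4 → C#6
Bb3 → C5
E#3 → F##4
Fb3 → Gb4
E3 → F#4
C3 → D4

C#6 C5 F##4 Gb4 F#4 D4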